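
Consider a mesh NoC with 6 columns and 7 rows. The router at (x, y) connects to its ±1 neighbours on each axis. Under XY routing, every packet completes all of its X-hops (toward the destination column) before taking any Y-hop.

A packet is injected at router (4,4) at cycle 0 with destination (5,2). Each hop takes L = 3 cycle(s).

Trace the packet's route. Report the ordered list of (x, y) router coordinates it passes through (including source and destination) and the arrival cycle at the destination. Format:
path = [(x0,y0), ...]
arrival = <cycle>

path = [(4,4), (5,4), (5,3), (5,2)]
arrival = 9

#0 — 4,4 | c0
#1 — 5,4 | c3 | E
#2 — 5,3 | c6 | S
#3 — 5,2 | c9 | S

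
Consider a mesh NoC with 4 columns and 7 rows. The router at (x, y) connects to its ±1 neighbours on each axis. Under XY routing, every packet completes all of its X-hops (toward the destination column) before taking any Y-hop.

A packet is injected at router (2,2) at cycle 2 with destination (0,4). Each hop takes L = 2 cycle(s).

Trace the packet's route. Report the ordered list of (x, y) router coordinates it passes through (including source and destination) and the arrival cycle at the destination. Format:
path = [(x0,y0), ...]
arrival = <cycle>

path = [(2,2), (1,2), (0,2), (0,3), (0,4)]
arrival = 10

#0 — 2,2 | c2
#1 — 1,2 | c4 | W
#2 — 0,2 | c6 | W
#3 — 0,3 | c8 | N
#4 — 0,4 | c10 | N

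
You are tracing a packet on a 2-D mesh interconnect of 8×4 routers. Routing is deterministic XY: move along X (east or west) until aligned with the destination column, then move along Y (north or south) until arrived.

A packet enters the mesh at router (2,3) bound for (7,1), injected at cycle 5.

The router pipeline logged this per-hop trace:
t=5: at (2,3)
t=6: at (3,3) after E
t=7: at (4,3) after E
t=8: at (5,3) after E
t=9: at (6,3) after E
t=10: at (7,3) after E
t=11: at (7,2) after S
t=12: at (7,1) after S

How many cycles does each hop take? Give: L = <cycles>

From hop 0 (5) to hop 1 (6): +1 cycles.
One hop costs L cycles, so L = 1.

L = 1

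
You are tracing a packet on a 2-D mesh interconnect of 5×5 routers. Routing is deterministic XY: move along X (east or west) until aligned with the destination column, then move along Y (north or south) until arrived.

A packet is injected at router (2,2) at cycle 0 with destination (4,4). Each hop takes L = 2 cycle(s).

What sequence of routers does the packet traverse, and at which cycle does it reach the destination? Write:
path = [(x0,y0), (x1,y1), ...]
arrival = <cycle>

path = [(2,2), (3,2), (4,2), (4,3), (4,4)]
arrival = 8

#0 — 2,2 | c0
#1 — 3,2 | c2 | E
#2 — 4,2 | c4 | E
#3 — 4,3 | c6 | N
#4 — 4,4 | c8 | N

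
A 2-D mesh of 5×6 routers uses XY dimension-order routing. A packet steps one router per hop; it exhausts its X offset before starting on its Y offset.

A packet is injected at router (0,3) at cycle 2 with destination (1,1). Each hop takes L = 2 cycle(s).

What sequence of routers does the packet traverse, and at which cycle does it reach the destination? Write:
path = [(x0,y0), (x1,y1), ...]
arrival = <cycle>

[0] x=0 y=3 t=2
[1] x=1 y=3 t=4 →E
[2] x=1 y=2 t=6 →S
[3] x=1 y=1 t=8 →S

path = [(0,3), (1,3), (1,2), (1,1)]
arrival = 8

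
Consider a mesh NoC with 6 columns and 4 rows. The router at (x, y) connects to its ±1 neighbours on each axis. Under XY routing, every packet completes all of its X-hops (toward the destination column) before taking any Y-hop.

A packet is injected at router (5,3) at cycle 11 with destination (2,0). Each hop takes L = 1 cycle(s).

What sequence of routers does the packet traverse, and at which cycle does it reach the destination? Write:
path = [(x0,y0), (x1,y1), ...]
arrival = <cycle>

path = [(5,3), (4,3), (3,3), (2,3), (2,2), (2,1), (2,0)]
arrival = 17

  0. router=(5,3) cycle=11 (inject)
  1. router=(4,3) cycle=12 dir=W
  2. router=(3,3) cycle=13 dir=W
  3. router=(2,3) cycle=14 dir=W
  4. router=(2,2) cycle=15 dir=S
  5. router=(2,1) cycle=16 dir=S
  6. router=(2,0) cycle=17 dir=S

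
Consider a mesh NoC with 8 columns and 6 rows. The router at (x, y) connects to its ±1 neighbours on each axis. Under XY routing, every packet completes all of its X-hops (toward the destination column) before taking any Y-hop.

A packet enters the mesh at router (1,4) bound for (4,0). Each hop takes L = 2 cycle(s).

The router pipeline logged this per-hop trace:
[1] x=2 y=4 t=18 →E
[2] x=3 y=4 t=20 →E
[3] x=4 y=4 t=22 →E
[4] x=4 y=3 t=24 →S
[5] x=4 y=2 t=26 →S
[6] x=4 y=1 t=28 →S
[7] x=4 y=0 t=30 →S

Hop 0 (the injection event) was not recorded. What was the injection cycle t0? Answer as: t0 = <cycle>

t0 = 16

Hop 1 reached at cycle 18; hop k is at t0 + k·L.
Therefore t0 = 18 − L = 16.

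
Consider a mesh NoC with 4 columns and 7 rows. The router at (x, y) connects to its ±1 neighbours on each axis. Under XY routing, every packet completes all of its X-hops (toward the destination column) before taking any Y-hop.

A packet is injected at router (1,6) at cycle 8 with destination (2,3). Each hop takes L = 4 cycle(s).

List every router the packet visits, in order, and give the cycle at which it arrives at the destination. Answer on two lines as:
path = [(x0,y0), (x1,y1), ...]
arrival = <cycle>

path = [(1,6), (2,6), (2,5), (2,4), (2,3)]
arrival = 24

#0 — 1,6 | c8
#1 — 2,6 | c12 | E
#2 — 2,5 | c16 | S
#3 — 2,4 | c20 | S
#4 — 2,3 | c24 | S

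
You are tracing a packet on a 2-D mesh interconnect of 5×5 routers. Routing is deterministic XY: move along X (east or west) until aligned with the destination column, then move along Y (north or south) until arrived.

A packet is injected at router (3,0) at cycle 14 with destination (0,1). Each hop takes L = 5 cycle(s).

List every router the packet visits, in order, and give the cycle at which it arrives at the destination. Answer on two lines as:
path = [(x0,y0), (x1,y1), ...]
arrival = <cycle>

src (3,0)  cyc=14
W→(2,0)  cyc=19
W→(1,0)  cyc=24
W→(0,0)  cyc=29
N→(0,1)  cyc=34

path = [(3,0), (2,0), (1,0), (0,0), (0,1)]
arrival = 34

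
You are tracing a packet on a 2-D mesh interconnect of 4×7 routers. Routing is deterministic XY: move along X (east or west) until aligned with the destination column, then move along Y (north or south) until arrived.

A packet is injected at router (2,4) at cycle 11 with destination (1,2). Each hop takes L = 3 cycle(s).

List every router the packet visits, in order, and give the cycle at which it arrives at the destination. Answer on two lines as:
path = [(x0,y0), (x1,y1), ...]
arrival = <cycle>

path = [(2,4), (1,4), (1,3), (1,2)]
arrival = 20

src (2,4)  cyc=11
W→(1,4)  cyc=14
S→(1,3)  cyc=17
S→(1,2)  cyc=20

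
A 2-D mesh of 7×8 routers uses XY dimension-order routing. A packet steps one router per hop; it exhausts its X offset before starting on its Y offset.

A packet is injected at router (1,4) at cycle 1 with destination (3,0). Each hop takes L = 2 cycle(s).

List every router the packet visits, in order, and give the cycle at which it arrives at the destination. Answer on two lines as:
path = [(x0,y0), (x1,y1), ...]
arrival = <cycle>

path = [(1,4), (2,4), (3,4), (3,3), (3,2), (3,1), (3,0)]
arrival = 13

#0 — 1,4 | c1
#1 — 2,4 | c3 | E
#2 — 3,4 | c5 | E
#3 — 3,3 | c7 | S
#4 — 3,2 | c9 | S
#5 — 3,1 | c11 | S
#6 — 3,0 | c13 | S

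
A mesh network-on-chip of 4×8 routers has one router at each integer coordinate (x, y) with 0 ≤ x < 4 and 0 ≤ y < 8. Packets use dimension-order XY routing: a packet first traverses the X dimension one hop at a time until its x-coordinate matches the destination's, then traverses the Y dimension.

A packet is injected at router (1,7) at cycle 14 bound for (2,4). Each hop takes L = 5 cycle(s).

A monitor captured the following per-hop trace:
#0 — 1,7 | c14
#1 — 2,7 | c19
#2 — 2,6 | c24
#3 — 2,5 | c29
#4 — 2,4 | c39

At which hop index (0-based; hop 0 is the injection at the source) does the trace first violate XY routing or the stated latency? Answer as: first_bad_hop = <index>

check 1→ d=(1,0) cyc+5: ok
check 2→ d=(0,-1) cyc+5: ok
check 3→ d=(0,-1) cyc+5: ok
check 4→ d=(0,-1) cyc+10: BAD: Δcyc=10≠L

first_bad_hop = 4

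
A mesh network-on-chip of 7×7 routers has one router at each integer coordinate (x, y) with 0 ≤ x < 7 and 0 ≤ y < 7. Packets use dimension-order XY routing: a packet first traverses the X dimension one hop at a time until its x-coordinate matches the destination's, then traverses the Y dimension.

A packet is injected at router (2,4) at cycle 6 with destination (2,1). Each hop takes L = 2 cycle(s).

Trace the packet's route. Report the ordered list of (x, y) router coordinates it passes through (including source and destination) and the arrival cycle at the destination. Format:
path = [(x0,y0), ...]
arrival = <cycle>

path = [(2,4), (2,3), (2,2), (2,1)]
arrival = 12

  0. router=(2,4) cycle=6 (inject)
  1. router=(2,3) cycle=8 dir=S
  2. router=(2,2) cycle=10 dir=S
  3. router=(2,1) cycle=12 dir=S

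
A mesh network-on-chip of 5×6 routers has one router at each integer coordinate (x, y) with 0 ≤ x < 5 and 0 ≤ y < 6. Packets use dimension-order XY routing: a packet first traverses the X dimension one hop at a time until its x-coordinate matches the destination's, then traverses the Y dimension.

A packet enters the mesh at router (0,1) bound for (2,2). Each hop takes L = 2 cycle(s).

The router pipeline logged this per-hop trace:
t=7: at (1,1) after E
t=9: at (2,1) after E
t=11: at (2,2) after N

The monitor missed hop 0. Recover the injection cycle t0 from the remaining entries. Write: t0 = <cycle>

The first recorded entry is hop 1 at cycle 7.
Subtract one hop: t0 = 7 − 2 = 5.

t0 = 5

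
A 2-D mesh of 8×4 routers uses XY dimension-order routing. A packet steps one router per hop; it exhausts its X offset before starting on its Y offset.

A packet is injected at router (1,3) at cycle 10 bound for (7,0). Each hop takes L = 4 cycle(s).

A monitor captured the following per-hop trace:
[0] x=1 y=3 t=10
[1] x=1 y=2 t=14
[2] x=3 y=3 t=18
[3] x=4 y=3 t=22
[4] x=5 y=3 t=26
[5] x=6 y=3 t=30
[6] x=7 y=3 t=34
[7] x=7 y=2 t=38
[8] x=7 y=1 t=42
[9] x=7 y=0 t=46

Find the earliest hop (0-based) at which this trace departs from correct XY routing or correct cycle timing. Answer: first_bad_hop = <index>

first_bad_hop = 1

  1: Δx=+0 Δy=-1 Δt=4 [BAD: Y-move but x=1≠7]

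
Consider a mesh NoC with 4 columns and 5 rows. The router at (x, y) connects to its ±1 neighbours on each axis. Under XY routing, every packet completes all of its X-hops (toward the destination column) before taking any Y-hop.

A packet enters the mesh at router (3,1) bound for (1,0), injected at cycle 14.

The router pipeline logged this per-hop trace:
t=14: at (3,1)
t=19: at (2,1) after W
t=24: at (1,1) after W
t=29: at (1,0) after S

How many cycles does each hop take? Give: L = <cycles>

L = 5

From hop 0 (14) to hop 1 (19): +5 cycles.
Per-hop latency L = Δcyc = 5.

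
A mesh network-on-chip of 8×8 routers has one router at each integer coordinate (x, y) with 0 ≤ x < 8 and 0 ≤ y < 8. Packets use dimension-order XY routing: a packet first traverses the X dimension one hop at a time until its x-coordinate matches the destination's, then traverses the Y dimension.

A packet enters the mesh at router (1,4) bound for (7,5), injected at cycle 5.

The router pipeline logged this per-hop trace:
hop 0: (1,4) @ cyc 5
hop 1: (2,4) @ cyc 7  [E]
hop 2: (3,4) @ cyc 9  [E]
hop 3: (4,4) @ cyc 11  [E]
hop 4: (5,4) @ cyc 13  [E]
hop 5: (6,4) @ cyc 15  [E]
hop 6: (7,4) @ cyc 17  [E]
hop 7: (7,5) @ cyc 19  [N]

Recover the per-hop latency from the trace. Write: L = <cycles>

cyc[1] − cyc[0] = 7 − 5 = 2.
Per-hop latency L = Δcyc = 2.

L = 2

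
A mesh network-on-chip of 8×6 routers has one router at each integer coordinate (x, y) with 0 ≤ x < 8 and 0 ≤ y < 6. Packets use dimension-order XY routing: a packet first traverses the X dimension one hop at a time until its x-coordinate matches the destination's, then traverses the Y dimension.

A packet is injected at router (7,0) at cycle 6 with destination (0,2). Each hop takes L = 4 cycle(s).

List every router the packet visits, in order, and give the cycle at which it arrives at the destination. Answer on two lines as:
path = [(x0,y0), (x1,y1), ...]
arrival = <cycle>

#0 — 7,0 | c6
#1 — 6,0 | c10 | W
#2 — 5,0 | c14 | W
#3 — 4,0 | c18 | W
#4 — 3,0 | c22 | W
#5 — 2,0 | c26 | W
#6 — 1,0 | c30 | W
#7 — 0,0 | c34 | W
#8 — 0,1 | c38 | N
#9 — 0,2 | c42 | N

path = [(7,0), (6,0), (5,0), (4,0), (3,0), (2,0), (1,0), (0,0), (0,1), (0,2)]
arrival = 42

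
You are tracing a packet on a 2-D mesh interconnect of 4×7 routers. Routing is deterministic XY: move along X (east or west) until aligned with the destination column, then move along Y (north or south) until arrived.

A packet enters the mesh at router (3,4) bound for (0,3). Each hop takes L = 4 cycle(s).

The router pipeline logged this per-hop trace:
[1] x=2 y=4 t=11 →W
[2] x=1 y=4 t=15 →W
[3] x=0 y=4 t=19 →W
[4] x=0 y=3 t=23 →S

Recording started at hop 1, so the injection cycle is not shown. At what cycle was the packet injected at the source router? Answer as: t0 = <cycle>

t0 = 7

cyc[1] = 11 and cyc[k] = t0 + k·L for every k.
So t0 = 11 − 1·4 = 7.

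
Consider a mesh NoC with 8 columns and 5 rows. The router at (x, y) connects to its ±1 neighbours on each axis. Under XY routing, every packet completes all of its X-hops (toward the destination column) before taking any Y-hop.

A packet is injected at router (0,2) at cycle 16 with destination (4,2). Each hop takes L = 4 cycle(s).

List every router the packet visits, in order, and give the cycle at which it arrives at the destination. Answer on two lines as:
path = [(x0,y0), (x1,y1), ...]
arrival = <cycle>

path = [(0,2), (1,2), (2,2), (3,2), (4,2)]
arrival = 32

t=16: at (0,2)
t=20: at (1,2) after E
t=24: at (2,2) after E
t=28: at (3,2) after E
t=32: at (4,2) after E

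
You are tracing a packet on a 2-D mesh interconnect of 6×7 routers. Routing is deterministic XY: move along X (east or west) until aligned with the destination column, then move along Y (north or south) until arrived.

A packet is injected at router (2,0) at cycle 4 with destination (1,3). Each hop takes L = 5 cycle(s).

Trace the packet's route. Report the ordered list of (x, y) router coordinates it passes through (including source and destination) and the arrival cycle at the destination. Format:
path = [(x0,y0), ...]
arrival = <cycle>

path = [(2,0), (1,0), (1,1), (1,2), (1,3)]
arrival = 24

t=4: at (2,0)
t=9: at (1,0) after W
t=14: at (1,1) after N
t=19: at (1,2) after N
t=24: at (1,3) after N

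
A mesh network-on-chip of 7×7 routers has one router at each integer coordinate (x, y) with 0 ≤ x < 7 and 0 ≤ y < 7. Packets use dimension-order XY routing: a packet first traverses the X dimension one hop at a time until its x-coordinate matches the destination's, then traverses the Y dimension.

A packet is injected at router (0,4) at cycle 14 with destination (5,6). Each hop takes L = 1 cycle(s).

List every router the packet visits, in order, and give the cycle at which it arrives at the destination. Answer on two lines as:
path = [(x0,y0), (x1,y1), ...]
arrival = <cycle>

hop 0: (0,4) @ cyc 14
hop 1: (1,4) @ cyc 15  [E]
hop 2: (2,4) @ cyc 16  [E]
hop 3: (3,4) @ cyc 17  [E]
hop 4: (4,4) @ cyc 18  [E]
hop 5: (5,4) @ cyc 19  [E]
hop 6: (5,5) @ cyc 20  [N]
hop 7: (5,6) @ cyc 21  [N]

path = [(0,4), (1,4), (2,4), (3,4), (4,4), (5,4), (5,5), (5,6)]
arrival = 21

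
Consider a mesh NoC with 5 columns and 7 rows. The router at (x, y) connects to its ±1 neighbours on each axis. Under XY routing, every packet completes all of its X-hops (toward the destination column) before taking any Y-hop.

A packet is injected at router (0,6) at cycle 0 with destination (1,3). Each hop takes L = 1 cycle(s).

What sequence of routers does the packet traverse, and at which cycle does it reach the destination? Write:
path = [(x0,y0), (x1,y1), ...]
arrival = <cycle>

hop 0: (0,6) @ cyc 0
hop 1: (1,6) @ cyc 1  [E]
hop 2: (1,5) @ cyc 2  [S]
hop 3: (1,4) @ cyc 3  [S]
hop 4: (1,3) @ cyc 4  [S]

path = [(0,6), (1,6), (1,5), (1,4), (1,3)]
arrival = 4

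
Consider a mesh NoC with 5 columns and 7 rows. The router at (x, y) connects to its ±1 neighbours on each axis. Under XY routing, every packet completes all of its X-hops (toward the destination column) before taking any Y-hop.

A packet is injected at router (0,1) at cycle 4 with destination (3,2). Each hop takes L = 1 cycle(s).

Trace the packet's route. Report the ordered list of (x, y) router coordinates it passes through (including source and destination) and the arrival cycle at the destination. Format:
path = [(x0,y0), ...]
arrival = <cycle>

path = [(0,1), (1,1), (2,1), (3,1), (3,2)]
arrival = 8

[0] x=0 y=1 t=4
[1] x=1 y=1 t=5 →E
[2] x=2 y=1 t=6 →E
[3] x=3 y=1 t=7 →E
[4] x=3 y=2 t=8 →N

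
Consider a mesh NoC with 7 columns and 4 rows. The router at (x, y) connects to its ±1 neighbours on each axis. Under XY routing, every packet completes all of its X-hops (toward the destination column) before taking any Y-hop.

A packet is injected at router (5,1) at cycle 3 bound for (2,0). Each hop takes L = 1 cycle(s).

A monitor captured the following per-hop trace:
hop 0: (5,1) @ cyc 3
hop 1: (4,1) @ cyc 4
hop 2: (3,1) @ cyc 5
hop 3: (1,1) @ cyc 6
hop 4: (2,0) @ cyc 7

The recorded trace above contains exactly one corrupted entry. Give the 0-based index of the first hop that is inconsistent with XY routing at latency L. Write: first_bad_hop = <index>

first_bad_hop = 3

  1: Δx=-1 Δy=+0 Δt=1 [ok]
  2: Δx=-1 Δy=+0 Δt=1 [ok]
  3: Δx=-2 Δy=+0 Δt=1 [BAD: non-unit step]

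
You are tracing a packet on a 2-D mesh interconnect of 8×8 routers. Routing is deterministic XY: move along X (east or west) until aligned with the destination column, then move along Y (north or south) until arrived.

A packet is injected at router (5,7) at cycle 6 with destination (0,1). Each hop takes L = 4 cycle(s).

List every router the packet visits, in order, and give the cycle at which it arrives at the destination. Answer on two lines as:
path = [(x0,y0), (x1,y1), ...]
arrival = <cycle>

src (5,7)  cyc=6
W→(4,7)  cyc=10
W→(3,7)  cyc=14
W→(2,7)  cyc=18
W→(1,7)  cyc=22
W→(0,7)  cyc=26
S→(0,6)  cyc=30
S→(0,5)  cyc=34
S→(0,4)  cyc=38
S→(0,3)  cyc=42
S→(0,2)  cyc=46
S→(0,1)  cyc=50

path = [(5,7), (4,7), (3,7), (2,7), (1,7), (0,7), (0,6), (0,5), (0,4), (0,3), (0,2), (0,1)]
arrival = 50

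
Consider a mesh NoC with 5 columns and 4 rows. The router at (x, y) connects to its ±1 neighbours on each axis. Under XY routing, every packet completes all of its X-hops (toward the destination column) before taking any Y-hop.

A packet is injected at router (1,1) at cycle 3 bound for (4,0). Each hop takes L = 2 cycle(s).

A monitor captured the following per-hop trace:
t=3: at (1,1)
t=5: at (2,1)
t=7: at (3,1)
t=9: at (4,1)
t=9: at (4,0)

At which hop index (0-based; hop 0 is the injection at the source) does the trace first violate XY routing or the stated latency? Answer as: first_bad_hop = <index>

[1] (+1,+0) / 2c ⇒ ok
[2] (+1,+0) / 2c ⇒ ok
[3] (+1,+0) / 2c ⇒ ok
[4] (+0,-1) / 0c ⇒ BAD: Δcyc=0≠L

first_bad_hop = 4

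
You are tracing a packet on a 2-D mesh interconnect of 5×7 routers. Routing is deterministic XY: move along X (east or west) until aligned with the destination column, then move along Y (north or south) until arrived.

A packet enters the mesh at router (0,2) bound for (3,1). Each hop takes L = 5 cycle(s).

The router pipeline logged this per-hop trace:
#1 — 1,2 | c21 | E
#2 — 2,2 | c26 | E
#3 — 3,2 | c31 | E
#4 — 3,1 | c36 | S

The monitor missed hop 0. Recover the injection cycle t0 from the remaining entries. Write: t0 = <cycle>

cyc[1] = 21 and cyc[k] = t0 + k·L for every k.
So t0 = 21 − 1·5 = 16.

t0 = 16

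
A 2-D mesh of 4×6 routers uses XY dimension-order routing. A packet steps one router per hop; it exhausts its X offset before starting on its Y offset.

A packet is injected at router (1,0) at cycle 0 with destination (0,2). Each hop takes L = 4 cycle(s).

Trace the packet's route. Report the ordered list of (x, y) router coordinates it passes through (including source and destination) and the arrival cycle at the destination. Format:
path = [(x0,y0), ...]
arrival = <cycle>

path = [(1,0), (0,0), (0,1), (0,2)]
arrival = 12

  0. router=(1,0) cycle=0 (inject)
  1. router=(0,0) cycle=4 dir=W
  2. router=(0,1) cycle=8 dir=N
  3. router=(0,2) cycle=12 dir=N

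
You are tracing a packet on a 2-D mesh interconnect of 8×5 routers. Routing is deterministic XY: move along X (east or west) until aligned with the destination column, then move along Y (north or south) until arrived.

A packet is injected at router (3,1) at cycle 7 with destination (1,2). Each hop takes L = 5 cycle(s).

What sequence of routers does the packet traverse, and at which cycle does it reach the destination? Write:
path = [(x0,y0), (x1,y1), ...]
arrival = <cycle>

path = [(3,1), (2,1), (1,1), (1,2)]
arrival = 22

[0] x=3 y=1 t=7
[1] x=2 y=1 t=12 →W
[2] x=1 y=1 t=17 →W
[3] x=1 y=2 t=22 →N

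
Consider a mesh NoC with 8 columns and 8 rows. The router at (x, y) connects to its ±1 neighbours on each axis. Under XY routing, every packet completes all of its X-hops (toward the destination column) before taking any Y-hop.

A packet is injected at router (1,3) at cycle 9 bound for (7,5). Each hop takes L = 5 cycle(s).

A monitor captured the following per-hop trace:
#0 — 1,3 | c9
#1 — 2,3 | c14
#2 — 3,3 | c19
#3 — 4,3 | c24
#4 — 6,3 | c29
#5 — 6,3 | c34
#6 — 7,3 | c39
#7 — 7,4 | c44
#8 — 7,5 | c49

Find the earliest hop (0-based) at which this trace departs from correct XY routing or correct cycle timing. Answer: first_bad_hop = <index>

first_bad_hop = 4

  1: Δx=+1 Δy=+0 Δt=5 [ok]
  2: Δx=+1 Δy=+0 Δt=5 [ok]
  3: Δx=+1 Δy=+0 Δt=5 [ok]
  4: Δx=+2 Δy=+0 Δt=5 [BAD: non-unit step]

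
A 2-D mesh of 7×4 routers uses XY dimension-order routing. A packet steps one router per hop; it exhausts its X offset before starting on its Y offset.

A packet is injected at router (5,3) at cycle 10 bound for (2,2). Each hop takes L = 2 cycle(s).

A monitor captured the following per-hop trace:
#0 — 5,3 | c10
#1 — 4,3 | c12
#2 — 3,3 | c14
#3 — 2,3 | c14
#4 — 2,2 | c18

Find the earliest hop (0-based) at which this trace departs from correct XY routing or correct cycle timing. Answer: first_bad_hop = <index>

first_bad_hop = 3

check 1→ d=(-1,0) cyc+2: ok
check 2→ d=(-1,0) cyc+2: ok
check 3→ d=(-1,0) cyc+0: BAD: Δcyc=0≠L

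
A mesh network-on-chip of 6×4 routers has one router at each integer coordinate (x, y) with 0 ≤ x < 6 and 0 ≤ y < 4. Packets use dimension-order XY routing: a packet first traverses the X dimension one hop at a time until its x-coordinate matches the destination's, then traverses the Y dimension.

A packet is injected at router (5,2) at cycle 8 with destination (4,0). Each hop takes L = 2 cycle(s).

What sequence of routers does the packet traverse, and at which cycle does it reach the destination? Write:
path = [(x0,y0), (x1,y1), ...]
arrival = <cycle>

src (5,2)  cyc=8
W→(4,2)  cyc=10
S→(4,1)  cyc=12
S→(4,0)  cyc=14

path = [(5,2), (4,2), (4,1), (4,0)]
arrival = 14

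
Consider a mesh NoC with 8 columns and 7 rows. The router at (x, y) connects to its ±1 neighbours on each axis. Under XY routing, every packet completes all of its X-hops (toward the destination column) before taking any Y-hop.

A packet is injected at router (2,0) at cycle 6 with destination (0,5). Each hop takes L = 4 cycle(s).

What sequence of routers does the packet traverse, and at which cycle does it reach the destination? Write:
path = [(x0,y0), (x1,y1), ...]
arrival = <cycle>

  0. router=(2,0) cycle=6 (inject)
  1. router=(1,0) cycle=10 dir=W
  2. router=(0,0) cycle=14 dir=W
  3. router=(0,1) cycle=18 dir=N
  4. router=(0,2) cycle=22 dir=N
  5. router=(0,3) cycle=26 dir=N
  6. router=(0,4) cycle=30 dir=N
  7. router=(0,5) cycle=34 dir=N

path = [(2,0), (1,0), (0,0), (0,1), (0,2), (0,3), (0,4), (0,5)]
arrival = 34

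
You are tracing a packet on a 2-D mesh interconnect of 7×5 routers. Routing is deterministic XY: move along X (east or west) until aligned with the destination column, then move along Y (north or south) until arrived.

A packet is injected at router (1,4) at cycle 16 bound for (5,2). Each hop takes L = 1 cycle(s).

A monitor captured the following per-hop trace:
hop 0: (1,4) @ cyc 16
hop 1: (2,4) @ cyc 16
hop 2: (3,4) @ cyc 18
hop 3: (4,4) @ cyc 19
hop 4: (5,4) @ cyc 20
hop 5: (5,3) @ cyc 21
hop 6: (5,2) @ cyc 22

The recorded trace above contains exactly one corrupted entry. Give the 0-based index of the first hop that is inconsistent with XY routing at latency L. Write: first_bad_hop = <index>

first_bad_hop = 1

hop 1: step (+1,+0), +0 cyc — BAD: Δcyc=0≠L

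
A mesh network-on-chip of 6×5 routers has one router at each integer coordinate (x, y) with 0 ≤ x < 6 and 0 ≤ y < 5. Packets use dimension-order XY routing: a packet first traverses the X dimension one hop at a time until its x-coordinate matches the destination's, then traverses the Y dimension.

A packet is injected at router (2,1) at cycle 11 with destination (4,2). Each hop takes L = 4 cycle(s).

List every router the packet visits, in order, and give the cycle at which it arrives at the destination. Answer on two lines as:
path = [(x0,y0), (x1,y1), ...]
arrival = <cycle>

path = [(2,1), (3,1), (4,1), (4,2)]
arrival = 23

[0] x=2 y=1 t=11
[1] x=3 y=1 t=15 →E
[2] x=4 y=1 t=19 →E
[3] x=4 y=2 t=23 →N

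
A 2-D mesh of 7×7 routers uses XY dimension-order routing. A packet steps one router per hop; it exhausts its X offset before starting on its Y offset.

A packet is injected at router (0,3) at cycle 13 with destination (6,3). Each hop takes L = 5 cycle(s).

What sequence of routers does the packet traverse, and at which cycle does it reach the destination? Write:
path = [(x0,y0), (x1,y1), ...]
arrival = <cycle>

path = [(0,3), (1,3), (2,3), (3,3), (4,3), (5,3), (6,3)]
arrival = 43

  0. router=(0,3) cycle=13 (inject)
  1. router=(1,3) cycle=18 dir=E
  2. router=(2,3) cycle=23 dir=E
  3. router=(3,3) cycle=28 dir=E
  4. router=(4,3) cycle=33 dir=E
  5. router=(5,3) cycle=38 dir=E
  6. router=(6,3) cycle=43 dir=E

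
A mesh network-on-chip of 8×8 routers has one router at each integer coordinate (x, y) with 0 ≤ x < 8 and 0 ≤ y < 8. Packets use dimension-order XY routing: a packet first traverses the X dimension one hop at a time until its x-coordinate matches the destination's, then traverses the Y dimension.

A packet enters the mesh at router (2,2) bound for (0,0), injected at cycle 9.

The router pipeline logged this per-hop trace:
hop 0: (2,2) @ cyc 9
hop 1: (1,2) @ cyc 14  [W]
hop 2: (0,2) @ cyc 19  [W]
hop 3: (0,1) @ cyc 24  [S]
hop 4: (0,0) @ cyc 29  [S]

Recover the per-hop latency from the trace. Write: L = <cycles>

L = 5

cyc[1] − cyc[0] = 14 − 9 = 5.
One hop costs L cycles, so L = 5.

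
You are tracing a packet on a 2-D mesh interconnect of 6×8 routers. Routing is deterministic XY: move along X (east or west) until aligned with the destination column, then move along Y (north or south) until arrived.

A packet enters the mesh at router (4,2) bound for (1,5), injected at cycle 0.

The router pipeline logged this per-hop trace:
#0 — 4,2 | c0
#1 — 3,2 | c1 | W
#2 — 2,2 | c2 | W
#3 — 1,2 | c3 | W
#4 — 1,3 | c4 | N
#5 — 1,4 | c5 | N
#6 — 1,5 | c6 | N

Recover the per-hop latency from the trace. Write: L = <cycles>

Δcyc across hop 0→1: 1 − 0 = 1.
Each hop adds L, hence L = 1.

L = 1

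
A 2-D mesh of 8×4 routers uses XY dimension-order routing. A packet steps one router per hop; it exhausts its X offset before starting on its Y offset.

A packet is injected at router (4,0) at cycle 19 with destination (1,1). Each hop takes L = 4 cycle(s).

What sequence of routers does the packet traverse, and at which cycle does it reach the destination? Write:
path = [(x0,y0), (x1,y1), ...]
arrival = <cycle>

hop 0: (4,0) @ cyc 19
hop 1: (3,0) @ cyc 23  [W]
hop 2: (2,0) @ cyc 27  [W]
hop 3: (1,0) @ cyc 31  [W]
hop 4: (1,1) @ cyc 35  [N]

path = [(4,0), (3,0), (2,0), (1,0), (1,1)]
arrival = 35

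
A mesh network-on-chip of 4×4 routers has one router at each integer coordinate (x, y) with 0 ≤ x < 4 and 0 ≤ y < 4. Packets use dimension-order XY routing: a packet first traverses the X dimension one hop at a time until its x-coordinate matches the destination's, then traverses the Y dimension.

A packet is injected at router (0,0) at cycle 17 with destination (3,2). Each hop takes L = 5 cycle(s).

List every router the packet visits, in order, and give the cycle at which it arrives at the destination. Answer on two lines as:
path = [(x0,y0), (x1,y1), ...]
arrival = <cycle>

  0. router=(0,0) cycle=17 (inject)
  1. router=(1,0) cycle=22 dir=E
  2. router=(2,0) cycle=27 dir=E
  3. router=(3,0) cycle=32 dir=E
  4. router=(3,1) cycle=37 dir=N
  5. router=(3,2) cycle=42 dir=N

path = [(0,0), (1,0), (2,0), (3,0), (3,1), (3,2)]
arrival = 42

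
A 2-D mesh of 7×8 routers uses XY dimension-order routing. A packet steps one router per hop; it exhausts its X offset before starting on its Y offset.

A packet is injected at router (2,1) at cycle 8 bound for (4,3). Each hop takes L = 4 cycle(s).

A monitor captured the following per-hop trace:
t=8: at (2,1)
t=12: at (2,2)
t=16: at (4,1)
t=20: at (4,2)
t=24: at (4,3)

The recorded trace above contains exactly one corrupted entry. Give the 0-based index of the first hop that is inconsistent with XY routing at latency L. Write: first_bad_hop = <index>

check 1→ d=(0,1) cyc+4: BAD: Y-move but x=2≠4

first_bad_hop = 1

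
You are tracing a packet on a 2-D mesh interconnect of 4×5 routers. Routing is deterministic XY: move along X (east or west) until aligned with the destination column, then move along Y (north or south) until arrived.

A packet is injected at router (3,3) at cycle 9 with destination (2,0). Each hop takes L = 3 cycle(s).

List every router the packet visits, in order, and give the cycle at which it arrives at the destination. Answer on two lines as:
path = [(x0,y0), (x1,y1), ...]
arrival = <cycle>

hop 0: (3,3) @ cyc 9
hop 1: (2,3) @ cyc 12  [W]
hop 2: (2,2) @ cyc 15  [S]
hop 3: (2,1) @ cyc 18  [S]
hop 4: (2,0) @ cyc 21  [S]

path = [(3,3), (2,3), (2,2), (2,1), (2,0)]
arrival = 21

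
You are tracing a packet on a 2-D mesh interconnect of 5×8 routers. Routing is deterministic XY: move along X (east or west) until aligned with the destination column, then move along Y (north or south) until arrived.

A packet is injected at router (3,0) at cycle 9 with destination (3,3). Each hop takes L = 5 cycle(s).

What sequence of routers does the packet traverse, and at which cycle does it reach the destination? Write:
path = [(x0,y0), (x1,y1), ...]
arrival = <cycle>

t=9: at (3,0)
t=14: at (3,1) after N
t=19: at (3,2) after N
t=24: at (3,3) after N

path = [(3,0), (3,1), (3,2), (3,3)]
arrival = 24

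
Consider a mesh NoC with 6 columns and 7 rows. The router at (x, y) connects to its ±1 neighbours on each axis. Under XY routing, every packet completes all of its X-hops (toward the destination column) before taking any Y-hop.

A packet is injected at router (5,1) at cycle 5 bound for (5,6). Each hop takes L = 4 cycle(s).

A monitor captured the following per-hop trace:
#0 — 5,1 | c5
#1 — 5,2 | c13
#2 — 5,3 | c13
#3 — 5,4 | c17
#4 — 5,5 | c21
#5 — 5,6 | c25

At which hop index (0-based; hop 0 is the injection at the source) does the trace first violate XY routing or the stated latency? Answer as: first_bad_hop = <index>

[1] (+0,+1) / 8c ⇒ BAD: Δcyc=8≠L

first_bad_hop = 1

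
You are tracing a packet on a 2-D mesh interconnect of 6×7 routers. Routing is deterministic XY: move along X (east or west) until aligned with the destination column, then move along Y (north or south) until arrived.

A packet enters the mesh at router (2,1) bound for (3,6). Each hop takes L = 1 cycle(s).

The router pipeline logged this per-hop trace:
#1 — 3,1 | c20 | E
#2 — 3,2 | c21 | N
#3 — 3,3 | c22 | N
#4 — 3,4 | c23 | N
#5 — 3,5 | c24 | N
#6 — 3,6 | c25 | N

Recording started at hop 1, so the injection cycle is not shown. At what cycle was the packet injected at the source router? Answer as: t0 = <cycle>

t0 = 19

At hop 1 the cycle is 20; in general cyc_k = t0 + kL.
t0 = cyc[1] − L = 20 − 1 = 19.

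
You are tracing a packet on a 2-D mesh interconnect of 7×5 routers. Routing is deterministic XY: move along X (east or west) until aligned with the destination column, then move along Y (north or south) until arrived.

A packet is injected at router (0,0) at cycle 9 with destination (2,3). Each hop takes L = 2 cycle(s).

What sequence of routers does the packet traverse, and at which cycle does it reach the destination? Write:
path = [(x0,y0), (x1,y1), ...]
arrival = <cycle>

path = [(0,0), (1,0), (2,0), (2,1), (2,2), (2,3)]
arrival = 19

t=9: at (0,0)
t=11: at (1,0) after E
t=13: at (2,0) after E
t=15: at (2,1) after N
t=17: at (2,2) after N
t=19: at (2,3) after N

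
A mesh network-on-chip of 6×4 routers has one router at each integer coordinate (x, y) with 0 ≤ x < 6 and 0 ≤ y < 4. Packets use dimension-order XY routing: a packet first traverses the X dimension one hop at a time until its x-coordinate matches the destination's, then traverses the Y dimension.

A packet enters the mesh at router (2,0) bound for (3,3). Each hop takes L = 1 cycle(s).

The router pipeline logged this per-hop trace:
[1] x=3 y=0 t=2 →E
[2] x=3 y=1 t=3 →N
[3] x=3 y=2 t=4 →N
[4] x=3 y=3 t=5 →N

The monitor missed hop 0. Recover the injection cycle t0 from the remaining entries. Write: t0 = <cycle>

t0 = 1

At hop 1 the cycle is 2; in general cyc_k = t0 + kL.
t0 = cyc[1] − L = 2 − 1 = 1.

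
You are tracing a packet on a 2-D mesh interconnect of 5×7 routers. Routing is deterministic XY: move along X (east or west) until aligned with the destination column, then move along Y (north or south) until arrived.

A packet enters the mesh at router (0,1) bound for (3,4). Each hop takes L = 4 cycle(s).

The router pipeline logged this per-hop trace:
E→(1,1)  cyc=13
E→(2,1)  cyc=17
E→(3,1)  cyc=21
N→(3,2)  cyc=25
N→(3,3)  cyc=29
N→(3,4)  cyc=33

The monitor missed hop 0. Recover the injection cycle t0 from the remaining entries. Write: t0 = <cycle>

The first recorded entry is hop 1 at cycle 13.
t0 = cyc[1] − L = 13 − 4 = 9.

t0 = 9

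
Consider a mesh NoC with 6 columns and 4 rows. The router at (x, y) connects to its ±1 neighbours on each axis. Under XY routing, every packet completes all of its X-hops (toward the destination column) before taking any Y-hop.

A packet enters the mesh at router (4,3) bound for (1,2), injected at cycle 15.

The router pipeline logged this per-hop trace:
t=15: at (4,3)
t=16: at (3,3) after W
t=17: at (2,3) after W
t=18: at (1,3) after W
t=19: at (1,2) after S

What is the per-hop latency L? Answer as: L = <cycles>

L = 1

From hop 0 (15) to hop 1 (16): +1 cycles.
Per-hop latency L = Δcyc = 1.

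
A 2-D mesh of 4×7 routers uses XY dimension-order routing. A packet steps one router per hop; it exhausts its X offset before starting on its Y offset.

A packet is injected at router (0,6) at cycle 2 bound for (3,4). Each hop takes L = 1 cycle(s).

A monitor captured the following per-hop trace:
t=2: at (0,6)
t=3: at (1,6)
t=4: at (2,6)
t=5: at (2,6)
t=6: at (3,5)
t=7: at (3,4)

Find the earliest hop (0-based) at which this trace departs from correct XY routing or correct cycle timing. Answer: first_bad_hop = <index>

first_bad_hop = 3

  1: Δx=+1 Δy=+0 Δt=1 [ok]
  2: Δx=+1 Δy=+0 Δt=1 [ok]
  3: Δx=+0 Δy=+0 Δt=1 [BAD: non-unit step]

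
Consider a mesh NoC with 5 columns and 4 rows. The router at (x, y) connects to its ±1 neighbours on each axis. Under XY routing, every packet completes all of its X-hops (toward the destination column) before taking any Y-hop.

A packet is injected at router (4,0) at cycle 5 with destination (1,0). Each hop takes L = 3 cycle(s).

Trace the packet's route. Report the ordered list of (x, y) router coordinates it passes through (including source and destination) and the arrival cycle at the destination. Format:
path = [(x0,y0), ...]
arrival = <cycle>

path = [(4,0), (3,0), (2,0), (1,0)]
arrival = 14

t=5: at (4,0)
t=8: at (3,0) after W
t=11: at (2,0) after W
t=14: at (1,0) after W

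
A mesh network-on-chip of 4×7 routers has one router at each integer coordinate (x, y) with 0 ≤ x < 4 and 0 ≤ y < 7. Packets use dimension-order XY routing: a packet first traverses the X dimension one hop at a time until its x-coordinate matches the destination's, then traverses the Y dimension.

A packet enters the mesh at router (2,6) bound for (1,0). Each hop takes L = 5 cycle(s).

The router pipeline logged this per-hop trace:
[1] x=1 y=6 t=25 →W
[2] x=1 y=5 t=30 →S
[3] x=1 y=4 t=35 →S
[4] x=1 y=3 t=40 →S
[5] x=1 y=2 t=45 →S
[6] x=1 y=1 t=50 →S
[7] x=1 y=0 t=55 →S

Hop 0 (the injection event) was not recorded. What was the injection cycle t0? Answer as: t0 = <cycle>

t0 = 20

Hop 1 reached at cycle 25; hop k is at t0 + k·L.
t0 = cyc[1] − L = 25 − 5 = 20.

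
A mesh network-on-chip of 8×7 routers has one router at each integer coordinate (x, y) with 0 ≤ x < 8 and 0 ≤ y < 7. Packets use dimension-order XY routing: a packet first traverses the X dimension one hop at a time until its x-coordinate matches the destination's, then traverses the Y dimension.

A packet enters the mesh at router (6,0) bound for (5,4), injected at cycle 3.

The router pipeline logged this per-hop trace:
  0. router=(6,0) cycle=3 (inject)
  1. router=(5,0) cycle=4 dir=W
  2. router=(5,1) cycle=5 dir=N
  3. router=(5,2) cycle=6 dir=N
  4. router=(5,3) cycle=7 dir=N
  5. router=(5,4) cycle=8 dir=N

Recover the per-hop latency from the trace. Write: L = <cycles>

From hop 0 (3) to hop 1 (4): +1 cycles.
That increment is L by definition: L = 1.

L = 1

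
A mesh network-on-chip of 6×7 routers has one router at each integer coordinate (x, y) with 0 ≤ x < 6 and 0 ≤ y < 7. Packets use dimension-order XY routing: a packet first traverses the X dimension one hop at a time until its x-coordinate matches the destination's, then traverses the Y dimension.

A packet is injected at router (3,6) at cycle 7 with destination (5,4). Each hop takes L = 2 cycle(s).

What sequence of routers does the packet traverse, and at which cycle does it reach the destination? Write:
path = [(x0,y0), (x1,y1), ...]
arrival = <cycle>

path = [(3,6), (4,6), (5,6), (5,5), (5,4)]
arrival = 15

src (3,6)  cyc=7
E→(4,6)  cyc=9
E→(5,6)  cyc=11
S→(5,5)  cyc=13
S→(5,4)  cyc=15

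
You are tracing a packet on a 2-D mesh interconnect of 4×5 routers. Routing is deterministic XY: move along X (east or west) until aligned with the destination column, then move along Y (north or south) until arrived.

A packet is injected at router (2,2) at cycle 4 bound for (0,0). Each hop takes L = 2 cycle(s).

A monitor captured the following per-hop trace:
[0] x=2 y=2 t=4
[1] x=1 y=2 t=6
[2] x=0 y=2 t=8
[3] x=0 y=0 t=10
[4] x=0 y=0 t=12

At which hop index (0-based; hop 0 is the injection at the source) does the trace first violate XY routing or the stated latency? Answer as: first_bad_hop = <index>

first_bad_hop = 3

hop 1: step (-1,+0), +2 cyc — ok
hop 2: step (-1,+0), +2 cyc — ok
hop 3: step (+0,-2), +2 cyc — BAD: non-unit step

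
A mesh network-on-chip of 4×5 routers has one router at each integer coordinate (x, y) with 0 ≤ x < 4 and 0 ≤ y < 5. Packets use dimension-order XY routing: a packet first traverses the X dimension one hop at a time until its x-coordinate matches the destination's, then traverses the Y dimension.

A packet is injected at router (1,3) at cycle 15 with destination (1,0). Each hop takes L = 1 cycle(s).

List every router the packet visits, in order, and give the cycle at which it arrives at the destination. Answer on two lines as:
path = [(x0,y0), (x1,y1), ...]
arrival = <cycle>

path = [(1,3), (1,2), (1,1), (1,0)]
arrival = 18

#0 — 1,3 | c15
#1 — 1,2 | c16 | S
#2 — 1,1 | c17 | S
#3 — 1,0 | c18 | S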